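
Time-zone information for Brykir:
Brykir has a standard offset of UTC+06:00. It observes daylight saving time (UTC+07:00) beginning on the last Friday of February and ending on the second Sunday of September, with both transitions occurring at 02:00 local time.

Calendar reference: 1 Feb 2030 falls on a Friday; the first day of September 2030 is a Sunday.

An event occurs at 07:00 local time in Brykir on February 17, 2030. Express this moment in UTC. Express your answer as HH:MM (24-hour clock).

1 February 2030 is a Friday, so Fridays fall on 1, 8, 15, 22; the last is February 22.
1 September 2030 is a Sunday, so the first Sunday is September 1 and the second is September 8.
Daylight saving runs 22 February – 8 September; February 17, 2030 is outside that window, so Brykir is on standard time at UTC+06:00.
07:00 local − 6h = 01:00 UTC.

01:00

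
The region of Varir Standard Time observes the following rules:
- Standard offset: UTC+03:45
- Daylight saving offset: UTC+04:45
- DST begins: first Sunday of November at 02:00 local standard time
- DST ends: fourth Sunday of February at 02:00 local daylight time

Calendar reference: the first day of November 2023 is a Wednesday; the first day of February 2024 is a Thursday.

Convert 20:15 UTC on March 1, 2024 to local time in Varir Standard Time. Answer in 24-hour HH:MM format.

1 November 2023 is a Wednesday, so the first Sunday is November 5.
1 February 2024 is a Thursday, so the first Sunday is February 4 and the fourth is February 25.
At the standard offset (UTC+03:45), 20:15 UTC + 3h45m = 00:00 Varir Standard Time standard time (rolling into the next day, 2 March 2024).
Daylight saving runs 5 November 2023 – 25 February 2024; the standard-time date in Varir Standard Time, March 2, 2024, is outside that window, so Varir Standard Time is on standard time at UTC+03:45.
20:15 UTC + 3h45m = 00:00 local (rolling into the next day, 2 March 2024).

00:00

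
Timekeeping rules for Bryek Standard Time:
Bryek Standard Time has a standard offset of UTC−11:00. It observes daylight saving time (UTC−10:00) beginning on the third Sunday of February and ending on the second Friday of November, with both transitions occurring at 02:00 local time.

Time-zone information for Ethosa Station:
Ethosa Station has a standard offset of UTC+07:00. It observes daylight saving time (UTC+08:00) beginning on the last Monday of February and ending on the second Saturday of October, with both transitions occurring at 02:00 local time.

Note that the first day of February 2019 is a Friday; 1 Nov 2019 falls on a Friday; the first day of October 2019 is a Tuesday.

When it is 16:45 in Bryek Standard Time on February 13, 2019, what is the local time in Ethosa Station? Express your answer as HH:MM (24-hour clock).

10:45

1 February 2019 is a Friday, so the first Sunday is February 3 and the third is February 17.
1 November 2019 is a Friday, so the first Friday is November 1 and the second is November 8.
February 13, 2019 does not fall between 17 February and 8 November, so daylight saving is not in effect and Bryek Standard Time is at UTC−11:00.
16:45 Bryek Standard Time + 11h = 03:45 UTC (rolling into the next day, 14 February 2019).
1 February 2019 is a Friday, so Mondays fall on 4, 11, 18, 25; the last is February 25.
1 October 2019 is a Tuesday, so the first Saturday is October 5 and the second is October 12.
At the standard offset (UTC+07:00), 03:45 UTC + 7h = 10:45 Ethosa Station standard time.
The standard-time date in Ethosa Station, February 14, 2019, is outside the daylight-saving period (25 February – 12 October), so Ethosa Station is on standard time, UTC+07:00.
03:45 UTC + 7h = 10:45 Ethosa Station.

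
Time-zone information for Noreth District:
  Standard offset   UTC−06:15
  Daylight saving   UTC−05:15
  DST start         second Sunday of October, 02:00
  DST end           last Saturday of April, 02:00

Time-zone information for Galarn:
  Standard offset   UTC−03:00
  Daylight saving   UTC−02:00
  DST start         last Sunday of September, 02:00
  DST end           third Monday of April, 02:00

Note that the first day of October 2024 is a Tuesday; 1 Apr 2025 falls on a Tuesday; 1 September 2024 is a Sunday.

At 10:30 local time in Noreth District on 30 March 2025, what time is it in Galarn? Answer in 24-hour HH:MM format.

13:45

1 October 2024 is a Tuesday, so the first Sunday is October 6 and the second is October 13.
1 April 2025 is a Tuesday, so Saturdays fall on 5, 12, 19, 26; the last is April 26.
30 March 2025 falls between 13 October 2024 and 26 April 2025, so daylight saving is in effect and Noreth District is at UTC−05:15.
10:30 Noreth District + 5h15m = 15:45 UTC.
1 September 2024 is a Sunday, so Sundays fall on 1, 8, 15, 22, 29; the last is September 29.
1 April 2025 is a Tuesday, so the first Monday is April 7 and the third is April 21.
At the standard offset (UTC−03:00), 15:45 UTC − 3h = 12:45 Galarn standard time.
The standard-time date in Galarn, 30 March 2025, lies within the daylight-saving period (29 September 2024 – 21 April 2025), so Galarn is on daylight time, UTC−02:00.
15:45 UTC − 2h = 13:45 Galarn.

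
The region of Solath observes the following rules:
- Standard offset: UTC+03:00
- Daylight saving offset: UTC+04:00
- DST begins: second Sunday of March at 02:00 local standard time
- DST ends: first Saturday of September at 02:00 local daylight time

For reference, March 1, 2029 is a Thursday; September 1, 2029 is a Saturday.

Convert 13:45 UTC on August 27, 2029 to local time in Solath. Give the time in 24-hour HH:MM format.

1 March 2029 is a Thursday, so the first Sunday is March 4 and the second is March 11.
1 September 2029 is a Saturday, so the first Saturday is September 1.
At the standard offset (UTC+03:00), 13:45 UTC + 3h = 16:45 Solath standard time.
The standard-time date in Solath, August 27, 2029, lies within the daylight-saving period (11 March – 1 September), so Solath is on daylight time, UTC+04:00.
13:45 UTC + 4h = 17:45 local.

17:45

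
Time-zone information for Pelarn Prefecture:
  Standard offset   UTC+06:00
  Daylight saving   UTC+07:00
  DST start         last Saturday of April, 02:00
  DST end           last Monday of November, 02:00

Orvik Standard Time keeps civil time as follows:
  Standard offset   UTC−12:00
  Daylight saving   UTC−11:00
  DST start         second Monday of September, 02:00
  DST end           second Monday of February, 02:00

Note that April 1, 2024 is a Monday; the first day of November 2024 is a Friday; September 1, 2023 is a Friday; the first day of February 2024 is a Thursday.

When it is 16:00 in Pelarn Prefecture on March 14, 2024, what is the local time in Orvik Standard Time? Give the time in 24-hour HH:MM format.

22:00

1 April 2024 is a Monday, so Saturdays fall on 6, 13, 20, 27; the last is April 27.
1 November 2024 is a Friday, so Mondays fall on 4, 11, 18, 25; the last is November 25.
Daylight saving runs 27 April – 25 November; March 14, 2024 is outside that window, so Pelarn Prefecture is on standard time at UTC+06:00.
16:00 Pelarn Prefecture − 6h = 10:00 UTC.
1 September 2023 is a Friday, so the first Monday is September 4 and the second is September 11.
1 February 2024 is a Thursday, so the first Monday is February 5 and the second is February 12.
At the standard offset (UTC−12:00), 10:00 UTC − 12h = 22:00 Orvik Standard Time standard time (rolling into the previous day, 13 March 2024).
The standard-time date in Orvik Standard Time, March 13, 2024, does not fall between 11 September 2023 and 12 February 2024, so daylight saving is not in effect and Orvik Standard Time is at UTC−12:00.
10:00 UTC − 12h = 22:00 Orvik Standard Time (rolling into the previous day, 13 March 2024).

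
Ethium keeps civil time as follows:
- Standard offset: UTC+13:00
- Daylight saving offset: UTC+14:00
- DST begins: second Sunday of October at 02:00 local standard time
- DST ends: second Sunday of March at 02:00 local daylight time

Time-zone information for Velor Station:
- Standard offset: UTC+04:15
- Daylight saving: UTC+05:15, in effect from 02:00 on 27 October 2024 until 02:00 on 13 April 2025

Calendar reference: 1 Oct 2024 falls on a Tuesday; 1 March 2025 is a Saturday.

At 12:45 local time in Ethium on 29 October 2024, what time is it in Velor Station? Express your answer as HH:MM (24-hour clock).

1 October 2024 is a Tuesday, so the first Sunday is October 6 and the second is October 13.
1 March 2025 is a Saturday, so the first Sunday is March 2 and the second is March 9.
29 October 2024 falls between 13 October 2024 and 9 March 2025, so daylight saving is in effect and Ethium is at UTC+14:00.
12:45 Ethium − 14h = 22:45 UTC (rolling into the previous day, 28 October 2024).
At the standard offset (UTC+04:15), 22:45 UTC + 4h15m = 03:00 Velor Station standard time (rolling into the next day, 29 October 2024).
The standard-time date in Velor Station, 29 October 2024, lies within the daylight-saving period (27 October 2024 – 13 April 2025), so Velor Station is on daylight time, UTC+05:15.
22:45 UTC + 5h15m = 04:00 Velor Station (rolling into the next day, 29 October 2024).

04:00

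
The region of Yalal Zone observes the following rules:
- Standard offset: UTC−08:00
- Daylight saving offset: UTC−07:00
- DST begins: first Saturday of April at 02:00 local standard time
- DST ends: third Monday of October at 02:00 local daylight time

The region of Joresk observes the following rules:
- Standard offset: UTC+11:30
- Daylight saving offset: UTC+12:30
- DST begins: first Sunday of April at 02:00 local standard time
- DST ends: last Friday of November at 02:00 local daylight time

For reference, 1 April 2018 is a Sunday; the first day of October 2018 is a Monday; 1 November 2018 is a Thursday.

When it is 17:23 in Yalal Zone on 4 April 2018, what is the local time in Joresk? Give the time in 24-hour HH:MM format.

1 April 2018 is a Sunday, so the first Saturday is April 7.
1 October 2018 is a Monday, so the first Monday is October 1 and the third is October 15.
4 April 2018 does not fall between 7 April and 15 October, so daylight saving is not in effect and Yalal Zone is at UTC−08:00.
17:23 Yalal Zone + 8h = 01:23 UTC (rolling into the next day, 5 April 2018).
1 April 2018 is a Sunday, so the first Sunday is April 1.
1 November 2018 is a Thursday, so Fridays fall on 2, 9, 16, 23, 30; the last is November 30.
At the standard offset (UTC+11:30), 01:23 UTC + 11h30m = 12:53 Joresk standard time.
Daylight saving runs 1 April – 30 November; the standard-time date in Joresk, 5 April 2018, is inside that window, so Joresk is at UTC+12:30.
01:23 UTC + 12h30m = 13:53 Joresk.

13:53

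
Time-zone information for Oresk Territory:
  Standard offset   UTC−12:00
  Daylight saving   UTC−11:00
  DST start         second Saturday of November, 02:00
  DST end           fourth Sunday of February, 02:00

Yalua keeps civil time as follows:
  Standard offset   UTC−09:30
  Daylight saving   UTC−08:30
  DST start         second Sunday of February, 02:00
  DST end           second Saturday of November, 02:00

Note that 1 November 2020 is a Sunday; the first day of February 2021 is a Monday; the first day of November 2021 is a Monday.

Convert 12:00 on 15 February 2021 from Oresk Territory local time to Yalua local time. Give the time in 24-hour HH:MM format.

1 November 2020 is a Sunday, so the first Saturday is November 7 and the second is November 14.
1 February 2021 is a Monday, so the first Sunday is February 7 and the fourth is February 28.
15 February 2021 falls between 14 November 2020 and 28 February 2021, so daylight saving is in effect and Oresk Territory is at UTC−11:00.
12:00 Oresk Territory + 11h = 23:00 UTC.
1 February 2021 is a Monday, so the first Sunday is February 7 and the second is February 14.
1 November 2021 is a Monday, so the first Saturday is November 6 and the second is November 13.
At the standard offset (UTC−09:30), 23:00 UTC − 9h30m = 13:30 Yalua standard time.
Daylight saving runs 14 February – 13 November; the standard-time date in Yalua, 15 February 2021, is inside that window, so Yalua is at UTC−08:30.
23:00 UTC − 8h30m = 14:30 Yalua.

14:30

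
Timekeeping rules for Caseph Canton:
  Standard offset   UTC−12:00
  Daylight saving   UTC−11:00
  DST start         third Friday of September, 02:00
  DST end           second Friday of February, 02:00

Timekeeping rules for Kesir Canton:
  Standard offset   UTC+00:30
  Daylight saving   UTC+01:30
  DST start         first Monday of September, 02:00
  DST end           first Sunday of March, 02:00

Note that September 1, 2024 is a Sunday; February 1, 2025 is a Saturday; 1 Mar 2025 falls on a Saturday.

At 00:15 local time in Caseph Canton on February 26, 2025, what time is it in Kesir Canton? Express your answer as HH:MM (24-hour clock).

1 September 2024 is a Sunday, so the first Friday is September 6 and the third is September 20.
1 February 2025 is a Saturday, so the first Friday is February 7 and the second is February 14.
February 26, 2025 does not fall between 20 September 2024 and 14 February 2025, so daylight saving is not in effect and Caseph Canton is at UTC−12:00.
00:15 Caseph Canton + 12h = 12:15 UTC.
1 September 2024 is a Sunday, so the first Monday is September 2.
1 March 2025 is a Saturday, so the first Sunday is March 2.
At the standard offset (UTC+00:30), 12:15 UTC + 0h30m = 12:45 Kesir Canton standard time.
The standard-time date in Kesir Canton, February 26, 2025, lies within the daylight-saving period (2 September 2024 – 2 March 2025), so Kesir Canton is on daylight time, UTC+01:30.
12:15 UTC + 1h30m = 13:45 Kesir Canton.

13:45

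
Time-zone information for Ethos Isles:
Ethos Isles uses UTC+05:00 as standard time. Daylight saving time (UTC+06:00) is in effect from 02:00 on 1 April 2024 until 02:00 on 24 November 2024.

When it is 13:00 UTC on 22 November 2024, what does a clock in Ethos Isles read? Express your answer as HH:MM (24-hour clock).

19:00

At the standard offset (UTC+05:00), 13:00 UTC + 5h = 18:00 Ethos Isles standard time.
The standard-time date in Ethos Isles, 22 November 2024, falls between 1 April and 24 November, so daylight saving is in effect and Ethos Isles is at UTC+06:00.
13:00 UTC + 6h = 19:00 local.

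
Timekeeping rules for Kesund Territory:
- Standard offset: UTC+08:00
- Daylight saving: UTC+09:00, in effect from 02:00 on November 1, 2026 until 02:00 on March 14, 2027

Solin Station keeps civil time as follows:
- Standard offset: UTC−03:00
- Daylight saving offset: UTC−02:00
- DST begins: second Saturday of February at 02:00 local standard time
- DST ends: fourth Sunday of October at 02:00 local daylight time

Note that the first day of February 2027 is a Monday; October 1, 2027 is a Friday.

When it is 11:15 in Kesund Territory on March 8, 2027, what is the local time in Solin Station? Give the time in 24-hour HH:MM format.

00:15

March 8, 2027 lies within the daylight-saving period (1 November 2026 – 14 March 2027), so Kesund Territory is on daylight time, UTC+09:00.
11:15 Kesund Territory − 9h = 02:15 UTC.
1 February 2027 is a Monday, so the first Saturday is February 6 and the second is February 13.
1 October 2027 is a Friday, so the first Sunday is October 3 and the fourth is October 24.
At the standard offset (UTC−03:00), 02:15 UTC − 3h = 23:15 Solin Station standard time (rolling into the previous day, 7 March 2027).
Daylight saving runs 13 February – 24 October; the standard-time date in Solin Station, March 7, 2027, is inside that window, so Solin Station is at UTC−02:00.
02:15 UTC − 2h = 00:15 Solin Station.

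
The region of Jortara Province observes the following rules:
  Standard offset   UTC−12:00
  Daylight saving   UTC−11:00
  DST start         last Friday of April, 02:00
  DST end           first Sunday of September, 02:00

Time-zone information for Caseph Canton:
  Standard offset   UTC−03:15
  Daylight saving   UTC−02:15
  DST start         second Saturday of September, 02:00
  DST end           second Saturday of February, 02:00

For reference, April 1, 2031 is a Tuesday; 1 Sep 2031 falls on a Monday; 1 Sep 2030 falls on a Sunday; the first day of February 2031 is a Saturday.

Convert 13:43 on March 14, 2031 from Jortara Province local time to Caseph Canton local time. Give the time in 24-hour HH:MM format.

1 April 2031 is a Tuesday, so Fridays fall on 4, 11, 18, 25; the last is April 25.
1 September 2031 is a Monday, so the first Sunday is September 7.
March 14, 2031 does not fall between 25 April and 7 September, so daylight saving is not in effect and Jortara Province is at UTC−12:00.
13:43 Jortara Province + 12h = 01:43 UTC (rolling into the next day, 15 March 2031).
1 September 2030 is a Sunday, so the first Saturday is September 7 and the second is September 14.
1 February 2031 is a Saturday, so the first Saturday is February 1 and the second is February 8.
At the standard offset (UTC−03:15), 01:43 UTC − 3h15m = 22:28 Caseph Canton standard time (rolling into the previous day, 14 March 2031).
The standard-time date in Caseph Canton, March 14, 2031, is outside the daylight-saving period (14 September 2030 – 8 February 2031), so Caseph Canton is on standard time, UTC−03:15.
01:43 UTC − 3h15m = 22:28 Caseph Canton (rolling into the previous day, 14 March 2031).

22:28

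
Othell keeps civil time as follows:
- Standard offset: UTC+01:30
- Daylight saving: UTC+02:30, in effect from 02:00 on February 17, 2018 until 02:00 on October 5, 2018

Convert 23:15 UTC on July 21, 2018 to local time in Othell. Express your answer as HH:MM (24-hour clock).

01:45

At the standard offset (UTC+01:30), 23:15 UTC + 1h30m = 00:45 Othell standard time (rolling into the next day, 22 July 2018).
The standard-time date in Othell, July 22, 2018, lies within the daylight-saving period (17 February – 5 October), so Othell is on daylight time, UTC+02:30.
23:15 UTC + 2h30m = 01:45 local (rolling into the next day, 22 July 2018).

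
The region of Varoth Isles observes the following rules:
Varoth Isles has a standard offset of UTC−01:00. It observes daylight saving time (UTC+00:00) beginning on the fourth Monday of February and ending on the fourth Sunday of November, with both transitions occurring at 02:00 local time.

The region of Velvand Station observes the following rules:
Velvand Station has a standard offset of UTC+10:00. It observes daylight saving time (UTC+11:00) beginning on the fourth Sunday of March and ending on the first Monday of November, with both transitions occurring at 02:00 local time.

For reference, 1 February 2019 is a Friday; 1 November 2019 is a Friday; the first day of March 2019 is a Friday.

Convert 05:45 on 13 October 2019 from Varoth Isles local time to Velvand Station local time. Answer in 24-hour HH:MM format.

16:45

1 February 2019 is a Friday, so the first Monday is February 4 and the fourth is February 25.
1 November 2019 is a Friday, so the first Sunday is November 3 and the fourth is November 24.
13 October 2019 falls between 25 February and 24 November, so daylight saving is in effect and Varoth Isles is at UTC+00:00.
05:45 Varoth Isles − 0h = 05:45 UTC.
1 March 2019 is a Friday, so the first Sunday is March 3 and the fourth is March 24.
1 November 2019 is a Friday, so the first Monday is November 4.
At the standard offset (UTC+10:00), 05:45 UTC + 10h = 15:45 Velvand Station standard time.
The standard-time date in Velvand Station, 13 October 2019, lies within the daylight-saving period (24 March – 4 November), so Velvand Station is on daylight time, UTC+11:00.
05:45 UTC + 11h = 16:45 Velvand Station.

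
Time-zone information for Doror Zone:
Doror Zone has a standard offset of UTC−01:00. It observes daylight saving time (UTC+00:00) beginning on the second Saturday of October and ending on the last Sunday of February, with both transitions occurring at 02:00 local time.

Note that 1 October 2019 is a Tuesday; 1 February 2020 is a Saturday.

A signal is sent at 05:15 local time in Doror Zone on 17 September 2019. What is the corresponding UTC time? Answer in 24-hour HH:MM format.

1 October 2019 is a Tuesday, so the first Saturday is October 5 and the second is October 12.
1 February 2020 is a Saturday, so Sundays fall on 2, 9, 16, 23; the last is February 23.
17 September 2019 is outside the daylight-saving period (12 October 2019 – 23 February 2020), so Doror Zone is on standard time, UTC−01:00.
05:15 local + 1h = 06:15 UTC.

06:15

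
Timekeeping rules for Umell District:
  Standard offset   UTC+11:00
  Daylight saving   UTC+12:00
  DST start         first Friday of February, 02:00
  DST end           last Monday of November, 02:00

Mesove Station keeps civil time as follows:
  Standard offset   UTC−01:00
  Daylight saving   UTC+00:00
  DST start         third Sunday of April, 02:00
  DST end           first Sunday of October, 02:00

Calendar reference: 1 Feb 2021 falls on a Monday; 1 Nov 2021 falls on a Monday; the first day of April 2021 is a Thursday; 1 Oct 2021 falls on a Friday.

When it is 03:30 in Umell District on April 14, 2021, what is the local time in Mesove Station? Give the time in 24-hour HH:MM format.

14:30

1 February 2021 is a Monday, so the first Friday is February 5.
1 November 2021 is a Monday, so Mondays fall on 1, 8, 15, 22, 29; the last is November 29.
April 14, 2021 falls between 5 February and 29 November, so daylight saving is in effect and Umell District is at UTC+12:00.
03:30 Umell District − 12h = 15:30 UTC (rolling into the previous day, 13 April 2021).
1 April 2021 is a Thursday, so the first Sunday is April 4 and the third is April 18.
1 October 2021 is a Friday, so the first Sunday is October 3.
At the standard offset (UTC−01:00), 15:30 UTC − 1h = 14:30 Mesove Station standard time.
Daylight saving runs 18 April – 3 October; the standard-time date in Mesove Station, April 13, 2021, is outside that window, so Mesove Station is on standard time at UTC−01:00.
15:30 UTC − 1h = 14:30 Mesove Station.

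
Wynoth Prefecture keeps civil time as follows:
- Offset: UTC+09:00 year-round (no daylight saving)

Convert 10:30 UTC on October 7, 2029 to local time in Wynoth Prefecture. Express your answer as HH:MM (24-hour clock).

19:30

Wynoth Prefecture has no daylight saving, so its offset is UTC+09:00 year-round.
10:30 UTC + 9h = 19:30 local.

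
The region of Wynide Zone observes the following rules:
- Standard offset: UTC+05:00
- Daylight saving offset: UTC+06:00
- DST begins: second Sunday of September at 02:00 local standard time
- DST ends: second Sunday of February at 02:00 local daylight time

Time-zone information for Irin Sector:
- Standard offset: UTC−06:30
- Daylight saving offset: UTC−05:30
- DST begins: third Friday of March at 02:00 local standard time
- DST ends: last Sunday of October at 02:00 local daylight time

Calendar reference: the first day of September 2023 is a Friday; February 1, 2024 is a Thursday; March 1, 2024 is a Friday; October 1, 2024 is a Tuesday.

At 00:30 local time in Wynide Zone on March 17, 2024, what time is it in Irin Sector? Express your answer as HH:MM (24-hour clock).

14:00

1 September 2023 is a Friday, so the first Sunday is September 3 and the second is September 10.
1 February 2024 is a Thursday, so the first Sunday is February 4 and the second is February 11.
Daylight saving runs 10 September 2023 – 11 February 2024; March 17, 2024 is outside that window, so Wynide Zone is on standard time at UTC+05:00.
00:30 Wynide Zone − 5h = 19:30 UTC (rolling into the previous day, 16 March 2024).
1 March 2024 is a Friday, so the first Friday is March 1 and the third is March 15.
1 October 2024 is a Tuesday, so Sundays fall on 6, 13, 20, 27; the last is October 27.
At the standard offset (UTC−06:30), 19:30 UTC − 6h30m = 13:00 Irin Sector standard time.
The standard-time date in Irin Sector, March 16, 2024, lies within the daylight-saving period (15 March – 27 October), so Irin Sector is on daylight time, UTC−05:30.
19:30 UTC − 5h30m = 14:00 Irin Sector.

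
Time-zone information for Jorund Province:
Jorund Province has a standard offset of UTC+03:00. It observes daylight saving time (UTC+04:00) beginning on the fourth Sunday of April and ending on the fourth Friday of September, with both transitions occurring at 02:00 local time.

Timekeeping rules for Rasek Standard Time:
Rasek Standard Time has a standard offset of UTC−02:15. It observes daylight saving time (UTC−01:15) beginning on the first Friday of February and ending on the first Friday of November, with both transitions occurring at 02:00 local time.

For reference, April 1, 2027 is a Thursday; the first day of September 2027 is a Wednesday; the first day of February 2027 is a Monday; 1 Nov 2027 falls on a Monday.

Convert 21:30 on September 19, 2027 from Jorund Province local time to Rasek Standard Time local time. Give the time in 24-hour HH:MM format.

1 April 2027 is a Thursday, so the first Sunday is April 4 and the fourth is April 25.
1 September 2027 is a Wednesday, so the first Friday is September 3 and the fourth is September 24.
September 19, 2027 falls between 25 April and 24 September, so daylight saving is in effect and Jorund Province is at UTC+04:00.
21:30 Jorund Province − 4h = 17:30 UTC.
1 February 2027 is a Monday, so the first Friday is February 5.
1 November 2027 is a Monday, so the first Friday is November 5.
At the standard offset (UTC−02:15), 17:30 UTC − 2h15m = 15:15 Rasek Standard Time standard time.
Daylight saving runs 5 February – 5 November; the standard-time date in Rasek Standard Time, September 19, 2027, is inside that window, so Rasek Standard Time is at UTC−01:15.
17:30 UTC − 1h15m = 16:15 Rasek Standard Time.

16:15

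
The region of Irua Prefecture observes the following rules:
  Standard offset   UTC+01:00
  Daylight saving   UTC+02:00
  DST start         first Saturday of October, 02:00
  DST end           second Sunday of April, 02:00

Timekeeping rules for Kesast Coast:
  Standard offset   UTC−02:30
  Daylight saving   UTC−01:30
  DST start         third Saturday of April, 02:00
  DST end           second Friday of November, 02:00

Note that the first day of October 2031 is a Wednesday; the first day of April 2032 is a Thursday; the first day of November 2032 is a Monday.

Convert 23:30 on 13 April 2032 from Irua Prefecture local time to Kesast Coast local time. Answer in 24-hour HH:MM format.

1 October 2031 is a Wednesday, so the first Saturday is October 4.
1 April 2032 is a Thursday, so the first Sunday is April 4 and the second is April 11.
Daylight saving runs 4 October 2031 – 11 April 2032; 13 April 2032 is outside that window, so Irua Prefecture is on standard time at UTC+01:00.
23:30 Irua Prefecture − 1h = 22:30 UTC.
1 April 2032 is a Thursday, so the first Saturday is April 3 and the third is April 17.
1 November 2032 is a Monday, so the first Friday is November 5 and the second is November 12.
At the standard offset (UTC−02:30), 22:30 UTC − 2h30m = 20:00 Kesast Coast standard time.
Daylight saving runs 17 April – 12 November; the standard-time date in Kesast Coast, 13 April 2032, is outside that window, so Kesast Coast is on standard time at UTC−02:30.
22:30 UTC − 2h30m = 20:00 Kesast Coast.

20:00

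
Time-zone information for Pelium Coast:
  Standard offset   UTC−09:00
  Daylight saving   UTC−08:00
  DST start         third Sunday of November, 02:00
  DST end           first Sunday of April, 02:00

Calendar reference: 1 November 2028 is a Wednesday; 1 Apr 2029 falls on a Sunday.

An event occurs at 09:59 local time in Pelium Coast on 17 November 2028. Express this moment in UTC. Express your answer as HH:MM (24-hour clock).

1 November 2028 is a Wednesday, so the first Sunday is November 5 and the third is November 19.
1 April 2029 is a Sunday, so the first Sunday is April 1.
17 November 2028 is outside the daylight-saving period (19 November 2028 – 1 April 2029), so Pelium Coast is on standard time, UTC−09:00.
09:59 local + 9h = 18:59 UTC.

18:59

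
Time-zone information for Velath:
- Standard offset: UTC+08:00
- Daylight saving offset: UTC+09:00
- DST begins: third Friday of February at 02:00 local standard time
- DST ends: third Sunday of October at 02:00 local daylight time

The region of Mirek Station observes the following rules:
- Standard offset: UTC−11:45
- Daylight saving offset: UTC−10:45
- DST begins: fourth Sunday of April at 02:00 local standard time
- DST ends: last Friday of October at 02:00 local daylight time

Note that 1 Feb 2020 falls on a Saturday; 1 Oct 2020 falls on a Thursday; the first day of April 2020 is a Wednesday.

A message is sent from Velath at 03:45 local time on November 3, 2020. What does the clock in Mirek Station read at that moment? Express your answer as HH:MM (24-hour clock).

1 February 2020 is a Saturday, so the first Friday is February 7 and the third is February 21.
1 October 2020 is a Thursday, so the first Sunday is October 4 and the third is October 18.
Daylight saving runs 21 February – 18 October; November 3, 2020 is outside that window, so Velath is on standard time at UTC+08:00.
03:45 Velath − 8h = 19:45 UTC (rolling into the previous day, 2 November 2020).
1 April 2020 is a Wednesday, so the first Sunday is April 5 and the fourth is April 26.
1 October 2020 is a Thursday, so Fridays fall on 2, 9, 16, 23, 30; the last is October 30.
At the standard offset (UTC−11:45), 19:45 UTC − 11h45m = 08:00 Mirek Station standard time.
The standard-time date in Mirek Station, November 2, 2020, does not fall between 26 April and 30 October, so daylight saving is not in effect and Mirek Station is at UTC−11:45.
19:45 UTC − 11h45m = 08:00 Mirek Station.

08:00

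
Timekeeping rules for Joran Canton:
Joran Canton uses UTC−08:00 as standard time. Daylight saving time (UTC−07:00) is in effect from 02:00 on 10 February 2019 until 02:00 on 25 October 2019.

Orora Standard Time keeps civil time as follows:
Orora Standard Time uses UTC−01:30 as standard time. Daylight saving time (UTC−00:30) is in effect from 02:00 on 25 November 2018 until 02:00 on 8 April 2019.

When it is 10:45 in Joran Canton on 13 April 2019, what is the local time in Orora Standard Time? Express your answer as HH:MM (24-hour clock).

13 April 2019 lies within the daylight-saving period (10 February – 25 October), so Joran Canton is on daylight time, UTC−07:00.
10:45 Joran Canton + 7h = 17:45 UTC.
At the standard offset (UTC−01:30), 17:45 UTC − 1h30m = 16:15 Orora Standard Time standard time.
The standard-time date in Orora Standard Time, 13 April 2019, is outside the daylight-saving period (25 November 2018 – 8 April 2019), so Orora Standard Time is on standard time, UTC−01:30.
17:45 UTC − 1h30m = 16:15 Orora Standard Time.

16:15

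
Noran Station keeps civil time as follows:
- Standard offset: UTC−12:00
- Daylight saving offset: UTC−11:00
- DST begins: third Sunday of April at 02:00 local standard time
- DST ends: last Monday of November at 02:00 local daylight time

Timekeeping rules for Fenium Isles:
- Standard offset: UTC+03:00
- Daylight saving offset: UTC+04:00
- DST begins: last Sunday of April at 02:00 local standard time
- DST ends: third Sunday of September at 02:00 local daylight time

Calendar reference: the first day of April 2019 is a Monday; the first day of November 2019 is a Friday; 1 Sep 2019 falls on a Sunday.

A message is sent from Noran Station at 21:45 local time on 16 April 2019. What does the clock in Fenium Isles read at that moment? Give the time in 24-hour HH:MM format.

1 April 2019 is a Monday, so the first Sunday is April 7 and the third is April 21.
1 November 2019 is a Friday, so Mondays fall on 4, 11, 18, 25; the last is November 25.
16 April 2019 is outside the daylight-saving period (21 April – 25 November), so Noran Station is on standard time, UTC−12:00.
21:45 Noran Station + 12h = 09:45 UTC (rolling into the next day, 17 April 2019).
1 April 2019 is a Monday, so Sundays fall on 7, 14, 21, 28; the last is April 28.
1 September 2019 is a Sunday, so the first Sunday is September 1 and the third is September 15.
At the standard offset (UTC+03:00), 09:45 UTC + 3h = 12:45 Fenium Isles standard time.
Daylight saving runs 28 April – 15 September; the standard-time date in Fenium Isles, 17 April 2019, is outside that window, so Fenium Isles is on standard time at UTC+03:00.
09:45 UTC + 3h = 12:45 Fenium Isles.

12:45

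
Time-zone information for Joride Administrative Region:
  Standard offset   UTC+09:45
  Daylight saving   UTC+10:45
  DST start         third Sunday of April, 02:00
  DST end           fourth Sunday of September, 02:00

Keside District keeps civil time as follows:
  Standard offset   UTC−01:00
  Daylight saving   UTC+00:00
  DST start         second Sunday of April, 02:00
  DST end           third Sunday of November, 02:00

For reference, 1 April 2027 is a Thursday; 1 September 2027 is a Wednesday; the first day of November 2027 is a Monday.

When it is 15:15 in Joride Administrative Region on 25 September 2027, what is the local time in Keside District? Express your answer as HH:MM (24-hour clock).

04:30

1 April 2027 is a Thursday, so the first Sunday is April 4 and the third is April 18.
1 September 2027 is a Wednesday, so the first Sunday is September 5 and the fourth is September 26.
25 September 2027 falls between 18 April and 26 September, so daylight saving is in effect and Joride Administrative Region is at UTC+10:45.
15:15 Joride Administrative Region − 10h45m = 04:30 UTC.
1 April 2027 is a Thursday, so the first Sunday is April 4 and the second is April 11.
1 November 2027 is a Monday, so the first Sunday is November 7 and the third is November 21.
At the standard offset (UTC−01:00), 04:30 UTC − 1h = 03:30 Keside District standard time.
Daylight saving runs 11 April – 21 November; the standard-time date in Keside District, 25 September 2027, is inside that window, so Keside District is at UTC+00:00.
04:30 UTC + 0h = 04:30 Keside District.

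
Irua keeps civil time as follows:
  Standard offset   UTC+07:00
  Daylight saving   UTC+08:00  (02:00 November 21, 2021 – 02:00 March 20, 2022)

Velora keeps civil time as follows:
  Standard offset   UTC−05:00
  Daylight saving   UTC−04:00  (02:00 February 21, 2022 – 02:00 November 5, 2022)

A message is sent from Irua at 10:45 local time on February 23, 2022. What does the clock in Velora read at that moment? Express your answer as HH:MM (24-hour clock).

22:45

February 23, 2022 lies within the daylight-saving period (21 November 2021 – 20 March 2022), so Irua is on daylight time, UTC+08:00.
10:45 Irua − 8h = 02:45 UTC.
At the standard offset (UTC−05:00), 02:45 UTC − 5h = 21:45 Velora standard time (rolling into the previous day, 22 February 2022).
The standard-time date in Velora, February 22, 2022, falls between 21 February and 5 November, so daylight saving is in effect and Velora is at UTC−04:00.
02:45 UTC − 4h = 22:45 Velora (rolling into the previous day, 22 February 2022).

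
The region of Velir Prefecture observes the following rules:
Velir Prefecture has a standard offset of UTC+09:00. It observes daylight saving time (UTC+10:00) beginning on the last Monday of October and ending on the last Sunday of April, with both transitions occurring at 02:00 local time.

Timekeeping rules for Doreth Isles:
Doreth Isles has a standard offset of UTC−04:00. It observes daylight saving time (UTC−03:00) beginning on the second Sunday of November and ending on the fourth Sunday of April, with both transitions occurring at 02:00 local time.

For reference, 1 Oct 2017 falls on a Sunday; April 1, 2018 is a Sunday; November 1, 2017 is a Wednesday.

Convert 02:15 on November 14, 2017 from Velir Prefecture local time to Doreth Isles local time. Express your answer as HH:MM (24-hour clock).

13:15

1 October 2017 is a Sunday, so Mondays fall on 2, 9, 16, 23, 30; the last is October 30.
1 April 2018 is a Sunday, so Sundays fall on 1, 8, 15, 22, 29; the last is April 29.
Daylight saving runs 30 October 2017 – 29 April 2018; November 14, 2017 is inside that window, so Velir Prefecture is at UTC+10:00.
02:15 Velir Prefecture − 10h = 16:15 UTC (rolling into the previous day, 13 November 2017).
1 November 2017 is a Wednesday, so the first Sunday is November 5 and the second is November 12.
1 April 2018 is a Sunday, so the first Sunday is April 1 and the fourth is April 22.
At the standard offset (UTC−04:00), 16:15 UTC − 4h = 12:15 Doreth Isles standard time.
Daylight saving runs 12 November 2017 – 22 April 2018; the standard-time date in Doreth Isles, November 13, 2017, is inside that window, so Doreth Isles is at UTC−03:00.
16:15 UTC − 3h = 13:15 Doreth Isles.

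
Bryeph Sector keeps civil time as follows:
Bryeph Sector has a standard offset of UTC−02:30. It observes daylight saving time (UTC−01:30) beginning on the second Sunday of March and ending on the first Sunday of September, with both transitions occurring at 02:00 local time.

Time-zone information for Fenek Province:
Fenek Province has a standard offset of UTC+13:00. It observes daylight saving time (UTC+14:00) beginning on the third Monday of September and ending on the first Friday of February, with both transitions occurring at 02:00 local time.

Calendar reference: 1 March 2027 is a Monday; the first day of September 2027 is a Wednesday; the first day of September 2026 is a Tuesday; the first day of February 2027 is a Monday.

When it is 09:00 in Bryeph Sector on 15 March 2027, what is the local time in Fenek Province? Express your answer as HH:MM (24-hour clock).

1 March 2027 is a Monday, so the first Sunday is March 7 and the second is March 14.
1 September 2027 is a Wednesday, so the first Sunday is September 5.
Daylight saving runs 14 March – 5 September; 15 March 2027 is inside that window, so Bryeph Sector is at UTC−01:30.
09:00 Bryeph Sector + 1h30m = 10:30 UTC.
1 September 2026 is a Tuesday, so the first Monday is September 7 and the third is September 21.
1 February 2027 is a Monday, so the first Friday is February 5.
At the standard offset (UTC+13:00), 10:30 UTC + 13h = 23:30 Fenek Province standard time.
The standard-time date in Fenek Province, 15 March 2027, is outside the daylight-saving period (21 September 2026 – 5 February 2027), so Fenek Province is on standard time, UTC+13:00.
10:30 UTC + 13h = 23:30 Fenek Province.

23:30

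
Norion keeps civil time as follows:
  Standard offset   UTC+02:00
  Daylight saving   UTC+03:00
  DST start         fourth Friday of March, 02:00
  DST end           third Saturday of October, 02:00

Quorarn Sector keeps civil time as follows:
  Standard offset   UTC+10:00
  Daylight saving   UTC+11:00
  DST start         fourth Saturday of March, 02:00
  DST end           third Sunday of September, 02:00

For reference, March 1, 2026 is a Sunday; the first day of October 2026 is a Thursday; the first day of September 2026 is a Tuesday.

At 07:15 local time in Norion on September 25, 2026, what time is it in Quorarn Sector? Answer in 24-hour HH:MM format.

1 March 2026 is a Sunday, so the first Friday is March 6 and the fourth is March 27.
1 October 2026 is a Thursday, so the first Saturday is October 3 and the third is October 17.
September 25, 2026 falls between 27 March and 17 October, so daylight saving is in effect and Norion is at UTC+03:00.
07:15 Norion − 3h = 04:15 UTC.
1 March 2026 is a Sunday, so the first Saturday is March 7 and the fourth is March 28.
1 September 2026 is a Tuesday, so the first Sunday is September 6 and the third is September 20.
At the standard offset (UTC+10:00), 04:15 UTC + 10h = 14:15 Quorarn Sector standard time.
The standard-time date in Quorarn Sector, September 25, 2026, is outside the daylight-saving period (28 March – 20 September), so Quorarn Sector is on standard time, UTC+10:00.
04:15 UTC + 10h = 14:15 Quorarn Sector.

14:15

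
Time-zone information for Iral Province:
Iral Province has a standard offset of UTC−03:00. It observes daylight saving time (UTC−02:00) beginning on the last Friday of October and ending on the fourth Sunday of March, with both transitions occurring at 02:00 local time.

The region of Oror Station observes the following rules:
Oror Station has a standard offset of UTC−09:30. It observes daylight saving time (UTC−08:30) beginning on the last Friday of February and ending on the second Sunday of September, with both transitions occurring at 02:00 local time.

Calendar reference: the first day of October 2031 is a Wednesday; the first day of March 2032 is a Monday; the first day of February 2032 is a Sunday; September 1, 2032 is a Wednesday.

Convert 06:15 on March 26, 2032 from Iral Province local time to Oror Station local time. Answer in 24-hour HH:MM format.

23:45

1 October 2031 is a Wednesday, so Fridays fall on 3, 10, 17, 24, 31; the last is October 31.
1 March 2032 is a Monday, so the first Sunday is March 7 and the fourth is March 28.
Daylight saving runs 31 October 2031 – 28 March 2032; March 26, 2032 is inside that window, so Iral Province is at UTC−02:00.
06:15 Iral Province + 2h = 08:15 UTC.
1 February 2032 is a Sunday, so Fridays fall on 6, 13, 20, 27; the last is February 27.
1 September 2032 is a Wednesday, so the first Sunday is September 5 and the second is September 12.
At the standard offset (UTC−09:30), 08:15 UTC − 9h30m = 22:45 Oror Station standard time (rolling into the previous day, 25 March 2032).
The standard-time date in Oror Station, March 25, 2032, lies within the daylight-saving period (27 February – 12 September), so Oror Station is on daylight time, UTC−08:30.
08:15 UTC − 8h30m = 23:45 Oror Station (rolling into the previous day, 25 March 2032).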